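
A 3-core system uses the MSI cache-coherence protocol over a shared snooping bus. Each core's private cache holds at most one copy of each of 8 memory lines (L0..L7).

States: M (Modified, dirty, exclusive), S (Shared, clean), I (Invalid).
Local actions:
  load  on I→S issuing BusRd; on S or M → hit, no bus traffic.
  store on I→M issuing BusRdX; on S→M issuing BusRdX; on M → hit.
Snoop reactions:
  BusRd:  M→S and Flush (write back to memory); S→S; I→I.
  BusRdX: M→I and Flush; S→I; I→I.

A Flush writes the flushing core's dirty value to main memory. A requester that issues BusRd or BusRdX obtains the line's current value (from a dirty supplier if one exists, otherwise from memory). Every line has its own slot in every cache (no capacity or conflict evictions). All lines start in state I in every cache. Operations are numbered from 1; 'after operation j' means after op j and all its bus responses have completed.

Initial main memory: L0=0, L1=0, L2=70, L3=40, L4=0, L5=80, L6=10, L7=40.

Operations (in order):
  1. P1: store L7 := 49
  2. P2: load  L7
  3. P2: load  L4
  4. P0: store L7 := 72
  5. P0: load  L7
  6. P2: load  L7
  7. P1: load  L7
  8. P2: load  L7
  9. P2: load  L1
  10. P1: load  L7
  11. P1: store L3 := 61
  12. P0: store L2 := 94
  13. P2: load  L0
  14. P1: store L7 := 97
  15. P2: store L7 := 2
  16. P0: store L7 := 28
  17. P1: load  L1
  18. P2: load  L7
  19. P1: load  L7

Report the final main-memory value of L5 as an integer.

memory[L5] = 80

1. P1: store L7 := 49  bus=[BusRdX]  L7: P0=I P1=M P2=I  mem[L7]=40
2. P2: load  L7  bus=[BusRd,Flush]  L7: P0=I P1=S P2=S  mem[L7]=49
3. P2: load  L4  bus=[BusRd]  L4: P0=I P1=I P2=S  mem[L4]=0
4. P0: store L7 := 72  bus=[BusRdX]  L7: P0=M P1=I P2=I  mem[L7]=49
5. P0: load  L7  bus=[-]  L7: P0=M P1=I P2=I  mem[L7]=49
6. P2: load  L7  bus=[BusRd,Flush]  L7: P0=S P1=I P2=S  mem[L7]=72
7. P1: load  L7  bus=[BusRd]  L7: P0=S P1=S P2=S  mem[L7]=72
8. P2: load  L7  bus=[-]  L7: P0=S P1=S P2=S  mem[L7]=72
9. P2: load  L1  bus=[BusRd]  L1: P0=I P1=I P2=S  mem[L1]=0
10. P1: load  L7  bus=[-]  L7: P0=S P1=S P2=S  mem[L7]=72
11. P1: store L3 := 61  bus=[BusRdX]  L3: P0=I P1=M P2=I  mem[L3]=40
12. P0: store L2 := 94  bus=[BusRdX]  L2: P0=M P1=I P2=I  mem[L2]=70
13. P2: load  L0  bus=[BusRd]  L0: P0=I P1=I P2=S  mem[L0]=0
14. P1: store L7 := 97  bus=[BusRdX]  L7: P0=I P1=M P2=I  mem[L7]=72
15. P2: store L7 := 2  bus=[BusRdX,Flush]  L7: P0=I P1=I P2=M  mem[L7]=97
16. P0: store L7 := 28  bus=[BusRdX,Flush]  L7: P0=M P1=I P2=I  mem[L7]=2
17. P1: load  L1  bus=[BusRd]  L1: P0=I P1=S P2=S  mem[L1]=0
18. P2: load  L7  bus=[BusRd,Flush]  L7: P0=S P1=I P2=S  mem[L7]=28
19. P1: load  L7  bus=[BusRd]  L7: P0=S P1=S P2=S  mem[L7]=28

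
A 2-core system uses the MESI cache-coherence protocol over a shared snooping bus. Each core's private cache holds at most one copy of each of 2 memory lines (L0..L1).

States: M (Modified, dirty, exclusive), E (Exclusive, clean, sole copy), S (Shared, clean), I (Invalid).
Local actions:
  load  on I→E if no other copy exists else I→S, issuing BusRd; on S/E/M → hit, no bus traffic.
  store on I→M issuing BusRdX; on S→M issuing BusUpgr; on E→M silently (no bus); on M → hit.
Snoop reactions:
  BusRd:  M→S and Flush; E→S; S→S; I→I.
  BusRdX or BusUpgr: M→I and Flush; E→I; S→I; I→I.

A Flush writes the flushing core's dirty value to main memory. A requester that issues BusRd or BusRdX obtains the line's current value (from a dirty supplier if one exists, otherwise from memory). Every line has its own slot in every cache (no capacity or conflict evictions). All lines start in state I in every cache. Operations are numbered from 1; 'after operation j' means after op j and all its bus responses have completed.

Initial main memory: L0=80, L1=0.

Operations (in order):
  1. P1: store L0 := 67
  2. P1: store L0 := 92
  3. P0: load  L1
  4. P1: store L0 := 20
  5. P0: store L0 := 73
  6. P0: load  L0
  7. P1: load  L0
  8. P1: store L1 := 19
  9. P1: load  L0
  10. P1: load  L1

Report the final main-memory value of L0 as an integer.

[1] P1: store L0 := 67 | P0:I, P1:M(67) | bus: BusRdX
[2] P1: store L0 := 92 | P0:I, P1:M(92) | bus: none
[3] P0: load  L1 | P0:E(0), P1:I | bus: BusRd
[4] P1: store L0 := 20 | P0:I, P1:M(20) | bus: none
[5] P0: store L0 := 73 | P0:M(73), P1:I | bus: BusRdX,Flush
[6] P0: load  L0 | P0:M(73), P1:I | bus: none
[7] P1: load  L0 | P0:S(73), P1:S(73) | bus: BusRd,Flush
[8] P1: store L1 := 19 | P0:I, P1:M(19) | bus: BusRdX
[9] P1: load  L0 | P0:S(73), P1:S(73) | bus: none
[10] P1: load  L1 | P0:I, P1:M(19) | bus: none

memory[L0] = 73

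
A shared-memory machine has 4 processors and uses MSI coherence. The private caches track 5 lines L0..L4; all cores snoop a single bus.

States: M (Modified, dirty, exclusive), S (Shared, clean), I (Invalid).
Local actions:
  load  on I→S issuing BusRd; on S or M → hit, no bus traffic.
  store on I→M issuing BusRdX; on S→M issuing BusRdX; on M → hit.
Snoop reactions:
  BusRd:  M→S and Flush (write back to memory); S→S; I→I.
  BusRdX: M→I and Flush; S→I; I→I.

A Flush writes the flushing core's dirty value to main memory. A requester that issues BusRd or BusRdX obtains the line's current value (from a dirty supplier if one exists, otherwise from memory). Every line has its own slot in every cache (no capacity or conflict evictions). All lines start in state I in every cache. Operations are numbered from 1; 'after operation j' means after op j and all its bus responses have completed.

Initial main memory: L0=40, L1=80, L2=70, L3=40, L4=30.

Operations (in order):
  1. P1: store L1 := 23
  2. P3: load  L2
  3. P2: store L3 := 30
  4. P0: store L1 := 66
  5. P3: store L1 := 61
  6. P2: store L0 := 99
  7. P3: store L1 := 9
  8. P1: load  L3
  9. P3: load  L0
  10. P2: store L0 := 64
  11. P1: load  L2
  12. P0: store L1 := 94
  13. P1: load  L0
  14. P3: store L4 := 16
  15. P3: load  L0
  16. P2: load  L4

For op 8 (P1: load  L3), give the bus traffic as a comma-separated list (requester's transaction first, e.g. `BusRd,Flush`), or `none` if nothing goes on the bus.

bus = BusRd,Flush

[1] P1: store L1 := 23 | P0:I, P1:M(23), P2:I, P3:I | bus: BusRdX
[2] P3: load  L2 | P0:I, P1:I, P2:I, P3:S(70) | bus: BusRd
[3] P2: store L3 := 30 | P0:I, P1:I, P2:M(30), P3:I | bus: BusRdX
[4] P0: store L1 := 66 | P0:M(66), P1:I, P2:I, P3:I | bus: BusRdX,Flush
[5] P3: store L1 := 61 | P0:I, P1:I, P2:I, P3:M(61) | bus: BusRdX,Flush
[6] P2: store L0 := 99 | P0:I, P1:I, P2:M(99), P3:I | bus: BusRdX
[7] P3: store L1 := 9 | P0:I, P1:I, P2:I, P3:M(9) | bus: none
[8] P1: load  L3 | P0:I, P1:S(30), P2:S(30), P3:I | bus: BusRd,Flush
[9] P3: load  L0 | P0:I, P1:I, P2:S(99), P3:S(99) | bus: BusRd,Flush
[10] P2: store L0 := 64 | P0:I, P1:I, P2:M(64), P3:I | bus: BusRdX
[11] P1: load  L2 | P0:I, P1:S(70), P2:I, P3:S(70) | bus: BusRd
[12] P0: store L1 := 94 | P0:M(94), P1:I, P2:I, P3:I | bus: BusRdX,Flush
[13] P1: load  L0 | P0:I, P1:S(64), P2:S(64), P3:I | bus: BusRd,Flush
[14] P3: store L4 := 16 | P0:I, P1:I, P2:I, P3:M(16) | bus: BusRdX
[15] P3: load  L0 | P0:I, P1:S(64), P2:S(64), P3:S(64) | bus: BusRd
[16] P2: load  L4 | P0:I, P1:I, P2:S(16), P3:S(16) | bus: BusRd,Flush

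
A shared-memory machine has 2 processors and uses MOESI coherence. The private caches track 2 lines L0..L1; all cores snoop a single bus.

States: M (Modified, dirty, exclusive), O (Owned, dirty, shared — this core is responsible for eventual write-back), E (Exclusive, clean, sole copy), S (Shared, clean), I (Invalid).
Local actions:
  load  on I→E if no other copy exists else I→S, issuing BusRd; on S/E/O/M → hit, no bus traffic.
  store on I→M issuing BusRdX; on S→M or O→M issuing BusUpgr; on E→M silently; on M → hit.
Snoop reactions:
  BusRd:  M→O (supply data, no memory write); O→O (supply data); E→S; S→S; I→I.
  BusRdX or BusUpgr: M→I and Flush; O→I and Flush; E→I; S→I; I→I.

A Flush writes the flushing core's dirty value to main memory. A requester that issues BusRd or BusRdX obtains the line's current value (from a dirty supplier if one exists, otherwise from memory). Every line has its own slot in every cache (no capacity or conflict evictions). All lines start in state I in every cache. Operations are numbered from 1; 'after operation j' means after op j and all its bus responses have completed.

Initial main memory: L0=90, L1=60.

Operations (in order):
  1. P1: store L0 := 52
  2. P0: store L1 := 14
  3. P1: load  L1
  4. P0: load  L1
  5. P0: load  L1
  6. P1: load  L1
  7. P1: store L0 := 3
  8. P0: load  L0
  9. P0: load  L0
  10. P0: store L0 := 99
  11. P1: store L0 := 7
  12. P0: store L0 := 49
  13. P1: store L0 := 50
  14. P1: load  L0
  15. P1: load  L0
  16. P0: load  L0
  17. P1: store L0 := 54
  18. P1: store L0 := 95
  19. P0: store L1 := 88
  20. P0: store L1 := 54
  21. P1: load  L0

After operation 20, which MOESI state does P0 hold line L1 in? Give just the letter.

state = M

[1] P1: store L0 := 52 | P0:I, P1:M(52) | bus: BusRdX
[2] P0: store L1 := 14 | P0:M(14), P1:I | bus: BusRdX
[3] P1: load  L1 | P0:O(14), P1:S(14) | bus: BusRd
[4] P0: load  L1 | P0:O(14), P1:S(14) | bus: none
[5] P0: load  L1 | P0:O(14), P1:S(14) | bus: none
[6] P1: load  L1 | P0:O(14), P1:S(14) | bus: none
[7] P1: store L0 := 3 | P0:I, P1:M(3) | bus: none
[8] P0: load  L0 | P0:S(3), P1:O(3) | bus: BusRd
[9] P0: load  L0 | P0:S(3), P1:O(3) | bus: none
[10] P0: store L0 := 99 | P0:M(99), P1:I | bus: BusUpgr,Flush
[11] P1: store L0 := 7 | P0:I, P1:M(7) | bus: BusRdX,Flush
[12] P0: store L0 := 49 | P0:M(49), P1:I | bus: BusRdX,Flush
[13] P1: store L0 := 50 | P0:I, P1:M(50) | bus: BusRdX,Flush
[14] P1: load  L0 | P0:I, P1:M(50) | bus: none
[15] P1: load  L0 | P0:I, P1:M(50) | bus: none
[16] P0: load  L0 | P0:S(50), P1:O(50) | bus: BusRd
[17] P1: store L0 := 54 | P0:I, P1:M(54) | bus: BusUpgr
[18] P1: store L0 := 95 | P0:I, P1:M(95) | bus: none
[19] P0: store L1 := 88 | P0:M(88), P1:I | bus: BusUpgr
[20] P0: store L1 := 54 | P0:M(54), P1:I | bus: none
[21] P1: load  L0 | P0:I, P1:M(95) | bus: none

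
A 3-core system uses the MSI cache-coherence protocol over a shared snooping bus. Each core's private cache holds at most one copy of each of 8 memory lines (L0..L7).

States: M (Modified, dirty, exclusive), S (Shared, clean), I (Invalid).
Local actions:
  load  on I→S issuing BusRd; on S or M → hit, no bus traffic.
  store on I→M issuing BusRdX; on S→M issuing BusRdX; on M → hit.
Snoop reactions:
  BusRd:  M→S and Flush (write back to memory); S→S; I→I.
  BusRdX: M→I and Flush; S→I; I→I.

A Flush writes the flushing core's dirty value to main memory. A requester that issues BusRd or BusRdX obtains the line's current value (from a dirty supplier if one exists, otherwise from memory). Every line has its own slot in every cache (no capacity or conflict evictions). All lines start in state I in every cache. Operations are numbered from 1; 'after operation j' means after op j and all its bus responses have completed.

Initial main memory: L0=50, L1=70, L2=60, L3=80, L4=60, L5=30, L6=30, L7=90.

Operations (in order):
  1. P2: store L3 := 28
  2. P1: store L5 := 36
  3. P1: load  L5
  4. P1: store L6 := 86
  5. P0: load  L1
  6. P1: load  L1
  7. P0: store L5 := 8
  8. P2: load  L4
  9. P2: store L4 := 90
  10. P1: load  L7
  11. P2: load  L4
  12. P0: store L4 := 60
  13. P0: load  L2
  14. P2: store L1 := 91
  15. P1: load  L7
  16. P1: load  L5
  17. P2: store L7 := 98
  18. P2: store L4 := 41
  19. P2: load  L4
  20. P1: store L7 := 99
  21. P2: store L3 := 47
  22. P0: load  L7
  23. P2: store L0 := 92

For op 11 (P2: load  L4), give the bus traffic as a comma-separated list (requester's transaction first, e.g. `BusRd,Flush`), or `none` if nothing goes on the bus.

[1] P2: store L3 := 28 | P0:I, P1:I, P2:M(28) | bus: BusRdX
[2] P1: store L5 := 36 | P0:I, P1:M(36), P2:I | bus: BusRdX
[3] P1: load  L5 | P0:I, P1:M(36), P2:I | bus: none
[4] P1: store L6 := 86 | P0:I, P1:M(86), P2:I | bus: BusRdX
[5] P0: load  L1 | P0:S(70), P1:I, P2:I | bus: BusRd
[6] P1: load  L1 | P0:S(70), P1:S(70), P2:I | bus: BusRd
[7] P0: store L5 := 8 | P0:M(8), P1:I, P2:I | bus: BusRdX,Flush
[8] P2: load  L4 | P0:I, P1:I, P2:S(60) | bus: BusRd
[9] P2: store L4 := 90 | P0:I, P1:I, P2:M(90) | bus: BusRdX
[10] P1: load  L7 | P0:I, P1:S(90), P2:I | bus: BusRd
[11] P2: load  L4 | P0:I, P1:I, P2:M(90) | bus: none
[12] P0: store L4 := 60 | P0:M(60), P1:I, P2:I | bus: BusRdX,Flush
[13] P0: load  L2 | P0:S(60), P1:I, P2:I | bus: BusRd
[14] P2: store L1 := 91 | P0:I, P1:I, P2:M(91) | bus: BusRdX
[15] P1: load  L7 | P0:I, P1:S(90), P2:I | bus: none
[16] P1: load  L5 | P0:S(8), P1:S(8), P2:I | bus: BusRd,Flush
[17] P2: store L7 := 98 | P0:I, P1:I, P2:M(98) | bus: BusRdX
[18] P2: store L4 := 41 | P0:I, P1:I, P2:M(41) | bus: BusRdX,Flush
[19] P2: load  L4 | P0:I, P1:I, P2:M(41) | bus: none
[20] P1: store L7 := 99 | P0:I, P1:M(99), P2:I | bus: BusRdX,Flush
[21] P2: store L3 := 47 | P0:I, P1:I, P2:M(47) | bus: none
[22] P0: load  L7 | P0:S(99), P1:S(99), P2:I | bus: BusRd,Flush
[23] P2: store L0 := 92 | P0:I, P1:I, P2:M(92) | bus: BusRdX

bus = none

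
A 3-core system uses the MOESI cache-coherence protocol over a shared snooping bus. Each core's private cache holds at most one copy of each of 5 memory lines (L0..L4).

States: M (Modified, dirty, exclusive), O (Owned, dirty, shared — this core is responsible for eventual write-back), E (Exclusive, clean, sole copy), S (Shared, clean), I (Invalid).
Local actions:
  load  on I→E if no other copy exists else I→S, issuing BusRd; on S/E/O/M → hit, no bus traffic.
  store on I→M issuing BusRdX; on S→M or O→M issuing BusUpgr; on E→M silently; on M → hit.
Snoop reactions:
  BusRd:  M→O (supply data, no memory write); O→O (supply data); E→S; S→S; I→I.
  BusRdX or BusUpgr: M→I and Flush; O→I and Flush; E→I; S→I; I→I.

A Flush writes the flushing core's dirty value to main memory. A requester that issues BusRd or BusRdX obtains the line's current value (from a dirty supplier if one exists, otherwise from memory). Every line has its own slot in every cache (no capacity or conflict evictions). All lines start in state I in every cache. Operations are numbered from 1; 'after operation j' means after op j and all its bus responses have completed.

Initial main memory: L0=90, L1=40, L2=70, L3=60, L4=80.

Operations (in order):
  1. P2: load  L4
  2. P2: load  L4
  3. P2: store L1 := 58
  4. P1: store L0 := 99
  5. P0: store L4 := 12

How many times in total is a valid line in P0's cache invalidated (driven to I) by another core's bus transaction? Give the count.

step 1: P2: load  L4  ⟶  IIE  (L4)  txn=BusRd  M[L4]=80
step 2: P2: load  L4  ⟶  IIE  (L4)  txn=∅  M[L4]=80
step 3: P2: store L1 := 58  ⟶  IIM  (L1)  txn=BusRdX  M[L1]=40
step 4: P1: store L0 := 99  ⟶  IMI  (L0)  txn=BusRdX  M[L0]=90
step 5: P0: store L4 := 12  ⟶  MII  (L4)  txn=BusRdX  M[L4]=80

invalidations = 0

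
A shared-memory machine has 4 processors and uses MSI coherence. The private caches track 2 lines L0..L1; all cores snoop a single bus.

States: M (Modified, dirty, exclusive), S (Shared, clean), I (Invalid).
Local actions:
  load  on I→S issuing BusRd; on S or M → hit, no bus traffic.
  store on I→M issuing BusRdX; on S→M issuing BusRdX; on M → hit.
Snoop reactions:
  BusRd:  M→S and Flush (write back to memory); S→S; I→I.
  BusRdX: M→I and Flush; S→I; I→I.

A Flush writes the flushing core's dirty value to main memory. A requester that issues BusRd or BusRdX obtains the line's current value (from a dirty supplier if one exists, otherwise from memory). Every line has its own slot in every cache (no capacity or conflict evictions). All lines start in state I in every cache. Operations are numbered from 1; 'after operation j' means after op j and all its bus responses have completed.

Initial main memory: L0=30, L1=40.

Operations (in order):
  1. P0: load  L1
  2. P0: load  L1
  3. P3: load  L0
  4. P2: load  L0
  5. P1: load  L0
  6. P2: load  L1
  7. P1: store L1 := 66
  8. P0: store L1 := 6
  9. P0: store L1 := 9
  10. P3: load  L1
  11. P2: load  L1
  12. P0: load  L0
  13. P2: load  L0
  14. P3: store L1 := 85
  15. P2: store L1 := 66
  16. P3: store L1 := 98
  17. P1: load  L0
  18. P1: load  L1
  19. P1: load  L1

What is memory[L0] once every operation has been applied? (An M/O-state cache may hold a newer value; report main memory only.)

memory[L0] = 30

step 1: P0: load  L1  ⟶  SIII  (L1)  txn=BusRd  M[L1]=40
step 2: P0: load  L1  ⟶  SIII  (L1)  txn=∅  M[L1]=40
step 3: P3: load  L0  ⟶  IIIS  (L0)  txn=BusRd  M[L0]=30
step 4: P2: load  L0  ⟶  IISS  (L0)  txn=BusRd  M[L0]=30
step 5: P1: load  L0  ⟶  ISSS  (L0)  txn=BusRd  M[L0]=30
step 6: P2: load  L1  ⟶  SISI  (L1)  txn=BusRd  M[L1]=40
step 7: P1: store L1 := 66  ⟶  IMII  (L1)  txn=BusRdX  M[L1]=40
step 8: P0: store L1 := 6  ⟶  MIII  (L1)  txn=BusRdX+Flush  M[L1]=66
step 9: P0: store L1 := 9  ⟶  MIII  (L1)  txn=∅  M[L1]=66
step 10: P3: load  L1  ⟶  SIIS  (L1)  txn=BusRd+Flush  M[L1]=9
step 11: P2: load  L1  ⟶  SISS  (L1)  txn=BusRd  M[L1]=9
step 12: P0: load  L0  ⟶  SSSS  (L0)  txn=BusRd  M[L0]=30
step 13: P2: load  L0  ⟶  SSSS  (L0)  txn=∅  M[L0]=30
step 14: P3: store L1 := 85  ⟶  IIIM  (L1)  txn=BusRdX  M[L1]=9
step 15: P2: store L1 := 66  ⟶  IIMI  (L1)  txn=BusRdX+Flush  M[L1]=85
step 16: P3: store L1 := 98  ⟶  IIIM  (L1)  txn=BusRdX+Flush  M[L1]=66
step 17: P1: load  L0  ⟶  SSSS  (L0)  txn=∅  M[L0]=30
step 18: P1: load  L1  ⟶  ISIS  (L1)  txn=BusRd+Flush  M[L1]=98
step 19: P1: load  L1  ⟶  ISIS  (L1)  txn=∅  M[L1]=98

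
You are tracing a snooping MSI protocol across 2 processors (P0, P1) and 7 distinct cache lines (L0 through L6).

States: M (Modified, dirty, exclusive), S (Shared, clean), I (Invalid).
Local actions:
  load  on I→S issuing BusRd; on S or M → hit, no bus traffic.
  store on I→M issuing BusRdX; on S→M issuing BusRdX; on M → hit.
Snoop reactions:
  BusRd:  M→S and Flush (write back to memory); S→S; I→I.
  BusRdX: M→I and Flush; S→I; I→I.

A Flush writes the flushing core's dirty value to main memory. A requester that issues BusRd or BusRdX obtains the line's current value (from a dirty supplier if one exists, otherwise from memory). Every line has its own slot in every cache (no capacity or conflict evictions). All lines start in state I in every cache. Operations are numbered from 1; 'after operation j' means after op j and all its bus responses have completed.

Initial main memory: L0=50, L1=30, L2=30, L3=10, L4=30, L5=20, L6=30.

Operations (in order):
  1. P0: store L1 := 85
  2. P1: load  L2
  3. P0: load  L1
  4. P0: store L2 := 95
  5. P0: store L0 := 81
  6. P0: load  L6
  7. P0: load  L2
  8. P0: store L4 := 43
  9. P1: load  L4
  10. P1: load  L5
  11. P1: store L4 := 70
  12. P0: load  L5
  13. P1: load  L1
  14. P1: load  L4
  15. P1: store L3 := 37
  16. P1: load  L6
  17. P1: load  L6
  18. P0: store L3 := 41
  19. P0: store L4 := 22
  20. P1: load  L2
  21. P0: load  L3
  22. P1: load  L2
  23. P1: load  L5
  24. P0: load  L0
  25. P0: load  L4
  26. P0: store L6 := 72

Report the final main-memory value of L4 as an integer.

[1] P0: store L1 := 85 | P0:M(85), P1:I | bus: BusRdX
[2] P1: load  L2 | P0:I, P1:S(30) | bus: BusRd
[3] P0: load  L1 | P0:M(85), P1:I | bus: none
[4] P0: store L2 := 95 | P0:M(95), P1:I | bus: BusRdX
[5] P0: store L0 := 81 | P0:M(81), P1:I | bus: BusRdX
[6] P0: load  L6 | P0:S(30), P1:I | bus: BusRd
[7] P0: load  L2 | P0:M(95), P1:I | bus: none
[8] P0: store L4 := 43 | P0:M(43), P1:I | bus: BusRdX
[9] P1: load  L4 | P0:S(43), P1:S(43) | bus: BusRd,Flush
[10] P1: load  L5 | P0:I, P1:S(20) | bus: BusRd
[11] P1: store L4 := 70 | P0:I, P1:M(70) | bus: BusRdX
[12] P0: load  L5 | P0:S(20), P1:S(20) | bus: BusRd
[13] P1: load  L1 | P0:S(85), P1:S(85) | bus: BusRd,Flush
[14] P1: load  L4 | P0:I, P1:M(70) | bus: none
[15] P1: store L3 := 37 | P0:I, P1:M(37) | bus: BusRdX
[16] P1: load  L6 | P0:S(30), P1:S(30) | bus: BusRd
[17] P1: load  L6 | P0:S(30), P1:S(30) | bus: none
[18] P0: store L3 := 41 | P0:M(41), P1:I | bus: BusRdX,Flush
[19] P0: store L4 := 22 | P0:M(22), P1:I | bus: BusRdX,Flush
[20] P1: load  L2 | P0:S(95), P1:S(95) | bus: BusRd,Flush
[21] P0: load  L3 | P0:M(41), P1:I | bus: none
[22] P1: load  L2 | P0:S(95), P1:S(95) | bus: none
[23] P1: load  L5 | P0:S(20), P1:S(20) | bus: none
[24] P0: load  L0 | P0:M(81), P1:I | bus: none
[25] P0: load  L4 | P0:M(22), P1:I | bus: none
[26] P0: store L6 := 72 | P0:M(72), P1:I | bus: BusRdX

memory[L4] = 70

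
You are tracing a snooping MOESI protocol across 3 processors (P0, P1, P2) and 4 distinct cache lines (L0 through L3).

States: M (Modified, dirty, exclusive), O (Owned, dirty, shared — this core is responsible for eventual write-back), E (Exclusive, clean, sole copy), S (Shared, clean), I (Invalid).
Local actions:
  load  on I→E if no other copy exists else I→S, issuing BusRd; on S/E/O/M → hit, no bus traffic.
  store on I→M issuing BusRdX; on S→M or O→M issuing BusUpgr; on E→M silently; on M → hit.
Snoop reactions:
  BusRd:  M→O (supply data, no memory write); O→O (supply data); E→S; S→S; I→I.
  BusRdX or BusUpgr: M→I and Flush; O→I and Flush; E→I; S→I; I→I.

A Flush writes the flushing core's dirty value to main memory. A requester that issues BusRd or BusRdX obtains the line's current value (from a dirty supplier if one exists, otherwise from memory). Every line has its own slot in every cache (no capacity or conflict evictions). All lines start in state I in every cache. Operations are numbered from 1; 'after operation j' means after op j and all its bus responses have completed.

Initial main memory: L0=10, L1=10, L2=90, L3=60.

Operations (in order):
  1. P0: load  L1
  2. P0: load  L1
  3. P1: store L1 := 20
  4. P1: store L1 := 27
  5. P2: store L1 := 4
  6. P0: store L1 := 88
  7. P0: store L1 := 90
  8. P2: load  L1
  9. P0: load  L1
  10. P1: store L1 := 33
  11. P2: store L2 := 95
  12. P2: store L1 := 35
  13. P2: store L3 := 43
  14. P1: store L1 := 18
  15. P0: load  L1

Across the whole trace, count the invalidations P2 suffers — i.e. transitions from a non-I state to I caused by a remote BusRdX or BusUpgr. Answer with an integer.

invalidations = 3

[1] P0: load  L1 | P0:E(10), P1:I, P2:I | bus: BusRd
[2] P0: load  L1 | P0:E(10), P1:I, P2:I | bus: none
[3] P1: store L1 := 20 | P0:I, P1:M(20), P2:I | bus: BusRdX
[4] P1: store L1 := 27 | P0:I, P1:M(27), P2:I | bus: none
[5] P2: store L1 := 4 | P0:I, P1:I, P2:M(4) | bus: BusRdX,Flush
[6] P0: store L1 := 88 | P0:M(88), P1:I, P2:I | bus: BusRdX,Flush
[7] P0: store L1 := 90 | P0:M(90), P1:I, P2:I | bus: none
[8] P2: load  L1 | P0:O(90), P1:I, P2:S(90) | bus: BusRd
[9] P0: load  L1 | P0:O(90), P1:I, P2:S(90) | bus: none
[10] P1: store L1 := 33 | P0:I, P1:M(33), P2:I | bus: BusRdX,Flush
[11] P2: store L2 := 95 | P0:I, P1:I, P2:M(95) | bus: BusRdX
[12] P2: store L1 := 35 | P0:I, P1:I, P2:M(35) | bus: BusRdX,Flush
[13] P2: store L3 := 43 | P0:I, P1:I, P2:M(43) | bus: BusRdX
[14] P1: store L1 := 18 | P0:I, P1:M(18), P2:I | bus: BusRdX,Flush
[15] P0: load  L1 | P0:S(18), P1:O(18), P2:I | bus: BusRd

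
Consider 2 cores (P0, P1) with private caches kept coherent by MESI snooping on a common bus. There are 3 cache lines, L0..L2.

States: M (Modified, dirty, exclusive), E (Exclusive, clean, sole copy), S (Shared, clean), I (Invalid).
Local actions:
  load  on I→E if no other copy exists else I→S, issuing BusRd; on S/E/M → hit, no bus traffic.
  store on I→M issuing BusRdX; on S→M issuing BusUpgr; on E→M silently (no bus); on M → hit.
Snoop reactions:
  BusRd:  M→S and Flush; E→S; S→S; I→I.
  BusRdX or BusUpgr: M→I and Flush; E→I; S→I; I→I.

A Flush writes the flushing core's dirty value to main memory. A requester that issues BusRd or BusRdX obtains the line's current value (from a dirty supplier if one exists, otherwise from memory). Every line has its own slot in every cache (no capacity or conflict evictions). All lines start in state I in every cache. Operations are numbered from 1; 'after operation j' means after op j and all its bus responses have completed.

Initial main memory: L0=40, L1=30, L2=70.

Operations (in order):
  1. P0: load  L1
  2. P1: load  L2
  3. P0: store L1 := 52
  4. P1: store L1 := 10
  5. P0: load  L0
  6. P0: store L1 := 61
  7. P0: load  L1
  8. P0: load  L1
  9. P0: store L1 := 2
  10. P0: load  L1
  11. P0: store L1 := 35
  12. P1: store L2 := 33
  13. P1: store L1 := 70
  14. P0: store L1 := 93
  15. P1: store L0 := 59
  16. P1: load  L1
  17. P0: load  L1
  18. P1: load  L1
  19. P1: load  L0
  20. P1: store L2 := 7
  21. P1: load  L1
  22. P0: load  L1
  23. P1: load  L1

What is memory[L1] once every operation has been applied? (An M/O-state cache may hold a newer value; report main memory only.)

memory[L1] = 93

step 1: P0: load  L1  ⟶  EI  (L1)  txn=BusRd  M[L1]=30
step 2: P1: load  L2  ⟶  IE  (L2)  txn=BusRd  M[L2]=70
step 3: P0: store L1 := 52  ⟶  MI  (L1)  txn=∅  M[L1]=30
step 4: P1: store L1 := 10  ⟶  IM  (L1)  txn=BusRdX+Flush  M[L1]=52
step 5: P0: load  L0  ⟶  EI  (L0)  txn=BusRd  M[L0]=40
step 6: P0: store L1 := 61  ⟶  MI  (L1)  txn=BusRdX+Flush  M[L1]=10
step 7: P0: load  L1  ⟶  MI  (L1)  txn=∅  M[L1]=10
step 8: P0: load  L1  ⟶  MI  (L1)  txn=∅  M[L1]=10
step 9: P0: store L1 := 2  ⟶  MI  (L1)  txn=∅  M[L1]=10
step 10: P0: load  L1  ⟶  MI  (L1)  txn=∅  M[L1]=10
step 11: P0: store L1 := 35  ⟶  MI  (L1)  txn=∅  M[L1]=10
step 12: P1: store L2 := 33  ⟶  IM  (L2)  txn=∅  M[L2]=70
step 13: P1: store L1 := 70  ⟶  IM  (L1)  txn=BusRdX+Flush  M[L1]=35
step 14: P0: store L1 := 93  ⟶  MI  (L1)  txn=BusRdX+Flush  M[L1]=70
step 15: P1: store L0 := 59  ⟶  IM  (L0)  txn=BusRdX  M[L0]=40
step 16: P1: load  L1  ⟶  SS  (L1)  txn=BusRd+Flush  M[L1]=93
step 17: P0: load  L1  ⟶  SS  (L1)  txn=∅  M[L1]=93
step 18: P1: load  L1  ⟶  SS  (L1)  txn=∅  M[L1]=93
step 19: P1: load  L0  ⟶  IM  (L0)  txn=∅  M[L0]=40
step 20: P1: store L2 := 7  ⟶  IM  (L2)  txn=∅  M[L2]=70
step 21: P1: load  L1  ⟶  SS  (L1)  txn=∅  M[L1]=93
step 22: P0: load  L1  ⟶  SS  (L1)  txn=∅  M[L1]=93
step 23: P1: load  L1  ⟶  SS  (L1)  txn=∅  M[L1]=93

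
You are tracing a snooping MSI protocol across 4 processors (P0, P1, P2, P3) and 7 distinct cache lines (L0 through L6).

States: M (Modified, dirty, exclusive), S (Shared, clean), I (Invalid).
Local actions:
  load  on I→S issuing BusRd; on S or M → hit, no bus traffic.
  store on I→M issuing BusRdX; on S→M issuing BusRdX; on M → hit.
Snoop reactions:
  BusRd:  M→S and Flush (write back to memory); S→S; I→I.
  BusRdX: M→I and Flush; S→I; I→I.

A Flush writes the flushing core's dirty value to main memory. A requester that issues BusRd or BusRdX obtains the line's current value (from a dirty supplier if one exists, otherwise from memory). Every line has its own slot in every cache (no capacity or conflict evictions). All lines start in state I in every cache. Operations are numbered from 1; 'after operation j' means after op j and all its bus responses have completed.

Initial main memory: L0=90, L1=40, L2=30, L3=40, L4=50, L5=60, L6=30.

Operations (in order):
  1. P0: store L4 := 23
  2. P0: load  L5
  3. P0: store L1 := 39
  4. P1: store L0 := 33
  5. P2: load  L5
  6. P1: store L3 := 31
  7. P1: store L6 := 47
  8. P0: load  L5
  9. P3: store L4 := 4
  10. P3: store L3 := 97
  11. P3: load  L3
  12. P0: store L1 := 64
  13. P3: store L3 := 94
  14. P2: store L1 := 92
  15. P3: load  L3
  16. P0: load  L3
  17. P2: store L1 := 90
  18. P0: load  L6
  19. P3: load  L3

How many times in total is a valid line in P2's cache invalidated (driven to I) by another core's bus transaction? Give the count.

invalidations = 0

step 1: P0: store L4 := 23  ⟶  MIII  (L4)  txn=BusRdX  M[L4]=50
step 2: P0: load  L5  ⟶  SIII  (L5)  txn=BusRd  M[L5]=60
step 3: P0: store L1 := 39  ⟶  MIII  (L1)  txn=BusRdX  M[L1]=40
step 4: P1: store L0 := 33  ⟶  IMII  (L0)  txn=BusRdX  M[L0]=90
step 5: P2: load  L5  ⟶  SISI  (L5)  txn=BusRd  M[L5]=60
step 6: P1: store L3 := 31  ⟶  IMII  (L3)  txn=BusRdX  M[L3]=40
step 7: P1: store L6 := 47  ⟶  IMII  (L6)  txn=BusRdX  M[L6]=30
step 8: P0: load  L5  ⟶  SISI  (L5)  txn=∅  M[L5]=60
step 9: P3: store L4 := 4  ⟶  IIIM  (L4)  txn=BusRdX+Flush  M[L4]=23
step 10: P3: store L3 := 97  ⟶  IIIM  (L3)  txn=BusRdX+Flush  M[L3]=31
step 11: P3: load  L3  ⟶  IIIM  (L3)  txn=∅  M[L3]=31
step 12: P0: store L1 := 64  ⟶  MIII  (L1)  txn=∅  M[L1]=40
step 13: P3: store L3 := 94  ⟶  IIIM  (L3)  txn=∅  M[L3]=31
step 14: P2: store L1 := 92  ⟶  IIMI  (L1)  txn=BusRdX+Flush  M[L1]=64
step 15: P3: load  L3  ⟶  IIIM  (L3)  txn=∅  M[L3]=31
step 16: P0: load  L3  ⟶  SIIS  (L3)  txn=BusRd+Flush  M[L3]=94
step 17: P2: store L1 := 90  ⟶  IIMI  (L1)  txn=∅  M[L1]=64
step 18: P0: load  L6  ⟶  SSII  (L6)  txn=BusRd+Flush  M[L6]=47
step 19: P3: load  L3  ⟶  SIIS  (L3)  txn=∅  M[L3]=94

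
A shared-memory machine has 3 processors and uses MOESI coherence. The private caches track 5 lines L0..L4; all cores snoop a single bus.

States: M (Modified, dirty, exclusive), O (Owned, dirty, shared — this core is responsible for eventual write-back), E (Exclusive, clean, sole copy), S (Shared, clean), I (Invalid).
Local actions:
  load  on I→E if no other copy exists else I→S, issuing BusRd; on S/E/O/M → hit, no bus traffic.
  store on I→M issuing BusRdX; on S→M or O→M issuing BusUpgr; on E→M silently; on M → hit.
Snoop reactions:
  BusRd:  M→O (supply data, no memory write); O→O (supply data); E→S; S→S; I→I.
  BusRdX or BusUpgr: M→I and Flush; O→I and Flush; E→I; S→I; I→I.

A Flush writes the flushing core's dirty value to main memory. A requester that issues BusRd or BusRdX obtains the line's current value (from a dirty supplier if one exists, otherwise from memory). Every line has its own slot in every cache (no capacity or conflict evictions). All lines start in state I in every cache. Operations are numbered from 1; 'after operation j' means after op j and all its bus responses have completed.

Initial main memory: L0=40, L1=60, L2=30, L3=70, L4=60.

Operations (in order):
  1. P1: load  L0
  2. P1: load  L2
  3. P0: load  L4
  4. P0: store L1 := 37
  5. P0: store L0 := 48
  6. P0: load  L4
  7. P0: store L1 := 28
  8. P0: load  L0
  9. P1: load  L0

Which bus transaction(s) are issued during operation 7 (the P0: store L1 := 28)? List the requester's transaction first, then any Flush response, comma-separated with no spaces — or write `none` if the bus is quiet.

step 1: P1: load  L0  ⟶  IEI  (L0)  txn=BusRd  M[L0]=40
step 2: P1: load  L2  ⟶  IEI  (L2)  txn=BusRd  M[L2]=30
step 3: P0: load  L4  ⟶  EII  (L4)  txn=BusRd  M[L4]=60
step 4: P0: store L1 := 37  ⟶  MII  (L1)  txn=BusRdX  M[L1]=60
step 5: P0: store L0 := 48  ⟶  MII  (L0)  txn=BusRdX  M[L0]=40
step 6: P0: load  L4  ⟶  EII  (L4)  txn=∅  M[L4]=60
step 7: P0: store L1 := 28  ⟶  MII  (L1)  txn=∅  M[L1]=60
step 8: P0: load  L0  ⟶  MII  (L0)  txn=∅  M[L0]=40
step 9: P1: load  L0  ⟶  OSI  (L0)  txn=BusRd  M[L0]=40

bus = none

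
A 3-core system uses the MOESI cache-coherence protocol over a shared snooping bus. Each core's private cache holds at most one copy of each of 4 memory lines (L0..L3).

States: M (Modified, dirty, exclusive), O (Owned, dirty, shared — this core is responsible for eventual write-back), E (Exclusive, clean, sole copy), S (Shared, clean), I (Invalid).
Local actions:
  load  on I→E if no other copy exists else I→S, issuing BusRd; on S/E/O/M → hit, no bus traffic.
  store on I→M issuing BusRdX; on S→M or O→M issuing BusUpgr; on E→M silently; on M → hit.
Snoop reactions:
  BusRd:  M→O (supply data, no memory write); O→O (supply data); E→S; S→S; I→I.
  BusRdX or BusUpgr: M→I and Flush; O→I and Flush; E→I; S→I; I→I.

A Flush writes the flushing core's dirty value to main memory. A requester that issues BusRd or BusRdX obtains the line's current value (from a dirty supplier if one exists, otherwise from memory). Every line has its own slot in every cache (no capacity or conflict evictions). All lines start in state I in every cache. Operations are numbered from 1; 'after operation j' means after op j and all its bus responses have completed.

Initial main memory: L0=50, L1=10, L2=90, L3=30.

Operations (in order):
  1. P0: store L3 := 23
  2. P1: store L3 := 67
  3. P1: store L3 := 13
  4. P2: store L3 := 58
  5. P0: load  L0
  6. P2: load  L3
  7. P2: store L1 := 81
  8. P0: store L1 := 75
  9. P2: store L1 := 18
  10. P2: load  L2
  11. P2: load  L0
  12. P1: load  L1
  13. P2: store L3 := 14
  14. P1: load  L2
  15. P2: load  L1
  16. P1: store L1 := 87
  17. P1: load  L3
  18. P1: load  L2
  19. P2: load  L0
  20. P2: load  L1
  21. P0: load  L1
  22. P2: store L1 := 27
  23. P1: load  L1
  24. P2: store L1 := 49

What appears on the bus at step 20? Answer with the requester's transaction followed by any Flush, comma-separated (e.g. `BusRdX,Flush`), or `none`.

bus = BusRd

  op1 P0: store L3 := 23 → M/I/I on L3; bus BusRdX; mem=30
  op2 P1: store L3 := 67 → I/M/I on L3; bus BusRdX Flush; mem=23
  op3 P1: store L3 := 13 → I/M/I on L3; bus (none); mem=23
  op4 P2: store L3 := 58 → I/I/M on L3; bus BusRdX Flush; mem=13
  op5 P0: load  L0 → E/I/I on L0; bus BusRd; mem=50
  op6 P2: load  L3 → I/I/M on L3; bus (none); mem=13
  op7 P2: store L1 := 81 → I/I/M on L1; bus BusRdX; mem=10
  op8 P0: store L1 := 75 → M/I/I on L1; bus BusRdX Flush; mem=81
  op9 P2: store L1 := 18 → I/I/M on L1; bus BusRdX Flush; mem=75
  op10 P2: load  L2 → I/I/E on L2; bus BusRd; mem=90
  op11 P2: load  L0 → S/I/S on L0; bus BusRd; mem=50
  op12 P1: load  L1 → I/S/O on L1; bus BusRd; mem=75
  op13 P2: store L3 := 14 → I/I/M on L3; bus (none); mem=13
  op14 P1: load  L2 → I/S/S on L2; bus BusRd; mem=90
  op15 P2: load  L1 → I/S/O on L1; bus (none); mem=75
  op16 P1: store L1 := 87 → I/M/I on L1; bus BusUpgr Flush; mem=18
  op17 P1: load  L3 → I/S/O on L3; bus BusRd; mem=13
  op18 P1: load  L2 → I/S/S on L2; bus (none); mem=90
  op19 P2: load  L0 → S/I/S on L0; bus (none); mem=50
  op20 P2: load  L1 → I/O/S on L1; bus BusRd; mem=18
  op21 P0: load  L1 → S/O/S on L1; bus BusRd; mem=18
  op22 P2: store L1 := 27 → I/I/M on L1; bus BusUpgr Flush; mem=87
  op23 P1: load  L1 → I/S/O on L1; bus BusRd; mem=87
  op24 P2: store L1 := 49 → I/I/M on L1; bus BusUpgr; mem=87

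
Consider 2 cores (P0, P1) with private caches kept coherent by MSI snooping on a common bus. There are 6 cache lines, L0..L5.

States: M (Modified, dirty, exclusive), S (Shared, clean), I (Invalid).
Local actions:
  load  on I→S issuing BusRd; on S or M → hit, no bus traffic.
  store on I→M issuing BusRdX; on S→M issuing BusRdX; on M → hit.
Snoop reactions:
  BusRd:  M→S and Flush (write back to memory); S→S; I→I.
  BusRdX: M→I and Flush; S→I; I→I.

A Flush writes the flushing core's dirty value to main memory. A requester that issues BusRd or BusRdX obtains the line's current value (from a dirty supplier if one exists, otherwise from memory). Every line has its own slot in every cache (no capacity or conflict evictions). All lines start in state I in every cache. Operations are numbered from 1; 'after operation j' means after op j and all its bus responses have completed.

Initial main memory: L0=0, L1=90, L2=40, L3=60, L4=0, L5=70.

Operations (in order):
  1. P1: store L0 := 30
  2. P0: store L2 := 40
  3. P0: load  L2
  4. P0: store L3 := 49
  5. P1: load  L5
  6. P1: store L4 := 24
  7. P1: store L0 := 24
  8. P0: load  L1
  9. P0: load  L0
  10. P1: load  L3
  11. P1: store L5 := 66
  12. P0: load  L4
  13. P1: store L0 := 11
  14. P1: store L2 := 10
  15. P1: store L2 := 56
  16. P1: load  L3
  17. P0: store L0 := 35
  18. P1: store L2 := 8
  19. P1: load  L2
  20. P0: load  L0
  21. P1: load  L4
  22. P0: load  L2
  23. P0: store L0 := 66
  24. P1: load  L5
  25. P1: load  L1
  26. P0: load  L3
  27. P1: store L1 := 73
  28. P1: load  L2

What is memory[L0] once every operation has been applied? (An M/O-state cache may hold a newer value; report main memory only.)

memory[L0] = 11

step 1: P1: store L0 := 30  ⟶  IM  (L0)  txn=BusRdX  M[L0]=0
step 2: P0: store L2 := 40  ⟶  MI  (L2)  txn=BusRdX  M[L2]=40
step 3: P0: load  L2  ⟶  MI  (L2)  txn=∅  M[L2]=40
step 4: P0: store L3 := 49  ⟶  MI  (L3)  txn=BusRdX  M[L3]=60
step 5: P1: load  L5  ⟶  IS  (L5)  txn=BusRd  M[L5]=70
step 6: P1: store L4 := 24  ⟶  IM  (L4)  txn=BusRdX  M[L4]=0
step 7: P1: store L0 := 24  ⟶  IM  (L0)  txn=∅  M[L0]=0
step 8: P0: load  L1  ⟶  SI  (L1)  txn=BusRd  M[L1]=90
step 9: P0: load  L0  ⟶  SS  (L0)  txn=BusRd+Flush  M[L0]=24
step 10: P1: load  L3  ⟶  SS  (L3)  txn=BusRd+Flush  M[L3]=49
step 11: P1: store L5 := 66  ⟶  IM  (L5)  txn=BusRdX  M[L5]=70
step 12: P0: load  L4  ⟶  SS  (L4)  txn=BusRd+Flush  M[L4]=24
step 13: P1: store L0 := 11  ⟶  IM  (L0)  txn=BusRdX  M[L0]=24
step 14: P1: store L2 := 10  ⟶  IM  (L2)  txn=BusRdX+Flush  M[L2]=40
step 15: P1: store L2 := 56  ⟶  IM  (L2)  txn=∅  M[L2]=40
step 16: P1: load  L3  ⟶  SS  (L3)  txn=∅  M[L3]=49
step 17: P0: store L0 := 35  ⟶  MI  (L0)  txn=BusRdX+Flush  M[L0]=11
step 18: P1: store L2 := 8  ⟶  IM  (L2)  txn=∅  M[L2]=40
step 19: P1: load  L2  ⟶  IM  (L2)  txn=∅  M[L2]=40
step 20: P0: load  L0  ⟶  MI  (L0)  txn=∅  M[L0]=11
step 21: P1: load  L4  ⟶  SS  (L4)  txn=∅  M[L4]=24
step 22: P0: load  L2  ⟶  SS  (L2)  txn=BusRd+Flush  M[L2]=8
step 23: P0: store L0 := 66  ⟶  MI  (L0)  txn=∅  M[L0]=11
step 24: P1: load  L5  ⟶  IM  (L5)  txn=∅  M[L5]=70
step 25: P1: load  L1  ⟶  SS  (L1)  txn=BusRd  M[L1]=90
step 26: P0: load  L3  ⟶  SS  (L3)  txn=∅  M[L3]=49
step 27: P1: store L1 := 73  ⟶  IM  (L1)  txn=BusRdX  M[L1]=90
step 28: P1: load  L2  ⟶  SS  (L2)  txn=∅  M[L2]=8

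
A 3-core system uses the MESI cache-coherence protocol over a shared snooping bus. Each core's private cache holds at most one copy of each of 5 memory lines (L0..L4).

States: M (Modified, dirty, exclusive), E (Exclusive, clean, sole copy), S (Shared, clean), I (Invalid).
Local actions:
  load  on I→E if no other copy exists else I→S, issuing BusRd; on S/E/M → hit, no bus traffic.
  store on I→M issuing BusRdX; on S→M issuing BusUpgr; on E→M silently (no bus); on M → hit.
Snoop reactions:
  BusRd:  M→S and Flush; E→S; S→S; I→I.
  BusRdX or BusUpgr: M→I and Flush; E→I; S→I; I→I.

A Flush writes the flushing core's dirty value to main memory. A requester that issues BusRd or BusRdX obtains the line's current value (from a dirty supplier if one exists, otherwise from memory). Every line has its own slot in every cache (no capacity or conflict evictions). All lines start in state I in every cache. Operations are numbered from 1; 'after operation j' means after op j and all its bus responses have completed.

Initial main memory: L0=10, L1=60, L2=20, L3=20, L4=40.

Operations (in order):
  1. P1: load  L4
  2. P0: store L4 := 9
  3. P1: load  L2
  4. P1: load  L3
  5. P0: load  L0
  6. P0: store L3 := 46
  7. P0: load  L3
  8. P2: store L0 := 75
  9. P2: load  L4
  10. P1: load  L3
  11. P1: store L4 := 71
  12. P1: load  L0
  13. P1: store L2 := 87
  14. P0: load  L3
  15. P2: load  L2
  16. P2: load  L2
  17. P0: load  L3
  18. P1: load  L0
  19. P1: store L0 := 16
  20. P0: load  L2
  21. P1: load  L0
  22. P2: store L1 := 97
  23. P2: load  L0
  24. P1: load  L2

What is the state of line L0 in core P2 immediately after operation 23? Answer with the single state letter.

1. P1: load  L4  bus=[BusRd]  L4: P0=I P1=E P2=I  mem[L4]=40
2. P0: store L4 := 9  bus=[BusRdX]  L4: P0=M P1=I P2=I  mem[L4]=40
3. P1: load  L2  bus=[BusRd]  L2: P0=I P1=E P2=I  mem[L2]=20
4. P1: load  L3  bus=[BusRd]  L3: P0=I P1=E P2=I  mem[L3]=20
5. P0: load  L0  bus=[BusRd]  L0: P0=E P1=I P2=I  mem[L0]=10
6. P0: store L3 := 46  bus=[BusRdX]  L3: P0=M P1=I P2=I  mem[L3]=20
7. P0: load  L3  bus=[-]  L3: P0=M P1=I P2=I  mem[L3]=20
8. P2: store L0 := 75  bus=[BusRdX]  L0: P0=I P1=I P2=M  mem[L0]=10
9. P2: load  L4  bus=[BusRd,Flush]  L4: P0=S P1=I P2=S  mem[L4]=9
10. P1: load  L3  bus=[BusRd,Flush]  L3: P0=S P1=S P2=I  mem[L3]=46
11. P1: store L4 := 71  bus=[BusRdX]  L4: P0=I P1=M P2=I  mem[L4]=9
12. P1: load  L0  bus=[BusRd,Flush]  L0: P0=I P1=S P2=S  mem[L0]=75
13. P1: store L2 := 87  bus=[-]  L2: P0=I P1=M P2=I  mem[L2]=20
14. P0: load  L3  bus=[-]  L3: P0=S P1=S P2=I  mem[L3]=46
15. P2: load  L2  bus=[BusRd,Flush]  L2: P0=I P1=S P2=S  mem[L2]=87
16. P2: load  L2  bus=[-]  L2: P0=I P1=S P2=S  mem[L2]=87
17. P0: load  L3  bus=[-]  L3: P0=S P1=S P2=I  mem[L3]=46
18. P1: load  L0  bus=[-]  L0: P0=I P1=S P2=S  mem[L0]=75
19. P1: store L0 := 16  bus=[BusUpgr]  L0: P0=I P1=M P2=I  mem[L0]=75
20. P0: load  L2  bus=[BusRd]  L2: P0=S P1=S P2=S  mem[L2]=87
21. P1: load  L0  bus=[-]  L0: P0=I P1=M P2=I  mem[L0]=75
22. P2: store L1 := 97  bus=[BusRdX]  L1: P0=I P1=I P2=M  mem[L1]=60
23. P2: load  L0  bus=[BusRd,Flush]  L0: P0=I P1=S P2=S  mem[L0]=16
24. P1: load  L2  bus=[-]  L2: P0=S P1=S P2=S  mem[L2]=87

state = S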